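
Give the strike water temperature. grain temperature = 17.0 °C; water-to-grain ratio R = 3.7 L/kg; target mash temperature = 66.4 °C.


T_strike = (0.41/R)·(T_mash − T_grain) + T_mash
T_strike = (0.41/3.7)·(66.4 − 17.0) + 66.4

71.8741 °C


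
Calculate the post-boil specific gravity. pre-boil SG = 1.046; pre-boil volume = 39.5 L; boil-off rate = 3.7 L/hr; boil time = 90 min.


V_post = V_pre − rate·(t/60);  SG_post = 1 + (SG_pre−1)·V_pre/V_post
V_post = 39.5 − 3.7·(90/60) = 33.9500
SG_post = 1 + (1.046 − 1)·39.5/33.9500

1.0535


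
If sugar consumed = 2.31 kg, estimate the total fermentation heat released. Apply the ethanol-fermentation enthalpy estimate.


Q = m_sugar · 590 kJ/kg
Q = 2.31 · 590

1362.9000 kJ


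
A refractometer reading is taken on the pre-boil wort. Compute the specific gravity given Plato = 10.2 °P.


SG = 259/(259 − P)
SG = 259/(259 − 10.2)

1.0410


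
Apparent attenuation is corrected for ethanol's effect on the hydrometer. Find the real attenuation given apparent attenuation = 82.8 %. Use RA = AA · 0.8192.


RA = 82.8 · 0.8192

67.8298 %


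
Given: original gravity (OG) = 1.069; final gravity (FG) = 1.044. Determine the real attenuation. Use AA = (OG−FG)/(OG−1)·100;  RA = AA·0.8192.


AA = (1.069 − 1.044)/(1.069 − 1)·100 = 36.2319
RA = 36.2319·0.8192

29.6812 %


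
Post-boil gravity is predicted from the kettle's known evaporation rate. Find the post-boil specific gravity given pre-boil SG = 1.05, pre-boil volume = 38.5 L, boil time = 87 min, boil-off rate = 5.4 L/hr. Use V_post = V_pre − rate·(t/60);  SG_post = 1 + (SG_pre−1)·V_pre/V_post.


V_post = 38.5 − 5.4·(87/60) = 30.6700
SG_post = 1 + (1.05 − 1)·38.5/30.6700

1.0628


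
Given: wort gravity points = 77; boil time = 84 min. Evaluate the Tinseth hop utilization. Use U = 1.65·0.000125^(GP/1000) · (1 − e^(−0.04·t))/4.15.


bigness = 1.65·0.000125^(77/1000) = 0.8259
boil_factor = (1 − e^(−0.04·84))/4.15 = 0.2326
U = 0.8259 · 0.2326

0.1921


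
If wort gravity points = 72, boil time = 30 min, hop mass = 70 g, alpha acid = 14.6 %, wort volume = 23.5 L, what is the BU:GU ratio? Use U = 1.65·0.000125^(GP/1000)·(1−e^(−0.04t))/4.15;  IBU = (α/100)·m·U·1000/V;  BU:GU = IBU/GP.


U = 1.65·0.000125^(72/1000)·(1−e^(−0.04·30))/4.15 = 0.1455
IBU = (14.6/100)·70·0.1455·1000/23.5 = 63.2635
BU:GU = 63.2635/72

0.8787


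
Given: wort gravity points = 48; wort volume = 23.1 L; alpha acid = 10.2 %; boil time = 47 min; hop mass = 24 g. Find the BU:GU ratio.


U = 1.65·0.000125^(GP/1000)·(1−e^(−0.04t))/4.15;  IBU = (α/100)·m·U·1000/V;  BU:GU = IBU/GP
U = 1.65·0.000125^(48/1000)·(1−e^(−0.04·47))/4.15 = 0.2189
IBU = (10.2/100)·24·0.2189·1000/23.1 = 23.1943
BU:GU = 23.1943/48

0.4832


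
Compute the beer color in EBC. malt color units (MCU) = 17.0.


SRM = 1.4922·MCU^0.6859;  EBC = SRM·1.97
SRM = 1.4922·17.0^0.6859 = 10.4182
EBC = 10.4182·1.97

20.5238 EBC


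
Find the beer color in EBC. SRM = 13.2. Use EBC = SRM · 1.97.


EBC = 13.2 · 1.97

26.0040 EBC


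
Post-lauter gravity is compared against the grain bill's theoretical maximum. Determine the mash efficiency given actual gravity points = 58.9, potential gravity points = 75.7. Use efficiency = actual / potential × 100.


efficiency = 58.9 / 75.7 × 100

77.8071 %


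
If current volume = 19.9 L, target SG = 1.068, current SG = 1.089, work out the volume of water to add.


V_water = V·((SG_curr − 1)/(SG_target − 1) − 1)
V_water = 19.9·((1.089 − 1)/(1.068 − 1) − 1)

6.1456 L


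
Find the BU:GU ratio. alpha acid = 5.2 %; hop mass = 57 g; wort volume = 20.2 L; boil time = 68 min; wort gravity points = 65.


U = 1.65·0.000125^(GP/1000)·(1−e^(−0.04t))/4.15;  IBU = (α/100)·m·U·1000/V;  BU:GU = IBU/GP
U = 1.65·0.000125^(65/1000)·(1−e^(−0.04·68))/4.15 = 0.2071
IBU = (5.2/100)·57·0.2071·1000/20.2 = 30.3855
BU:GU = 30.3855/65

0.4675


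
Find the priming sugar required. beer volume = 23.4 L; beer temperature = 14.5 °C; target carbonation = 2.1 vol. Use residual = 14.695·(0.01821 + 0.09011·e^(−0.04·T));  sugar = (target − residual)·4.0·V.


residual = 14.695·(0.01821 + 0.09011·e^(−0.04·14.5)) = 1.0090
sugar = (2.1 − 1.0090)·4.0·23.4

102.1181 g


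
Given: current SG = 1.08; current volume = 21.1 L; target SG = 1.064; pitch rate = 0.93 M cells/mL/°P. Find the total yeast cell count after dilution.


V_w = V·((SG_c−1)/(SG_t−1)−1);  °P = 259 − 259/SG_t;  cells = rate·(V+V_w)·°P
V_w = 21.1·((1.08−1)/(1.064−1)−1) = 5.2750
V_final = 21.1 + 5.2750 = 26.3750
°P = 259 − 259/1.064 = 15.5789
cells = 0.93·26.3750·15.5789

382.1321 billion cells


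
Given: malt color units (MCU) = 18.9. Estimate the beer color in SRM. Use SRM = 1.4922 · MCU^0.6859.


SRM = 1.4922 · 18.9^0.6859

11.2035 SRM


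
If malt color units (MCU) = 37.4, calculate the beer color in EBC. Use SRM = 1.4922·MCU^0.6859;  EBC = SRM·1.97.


SRM = 1.4922·37.4^0.6859 = 17.8920
EBC = 17.8920·1.97

35.2473 EBC


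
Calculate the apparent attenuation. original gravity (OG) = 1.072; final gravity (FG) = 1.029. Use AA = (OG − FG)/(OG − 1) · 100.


AA = (1.072 − 1.029)/(1.072 − 1) · 100

59.7222 %


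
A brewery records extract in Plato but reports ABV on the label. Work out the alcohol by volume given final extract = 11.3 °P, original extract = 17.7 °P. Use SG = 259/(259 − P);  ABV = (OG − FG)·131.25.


OG = 259/(259 − 17.7) = 1.0734
FG = 259/(259 − 11.3) = 1.0456
ABV = (1.0734 − 1.0456)·131.25

3.6400 % ABV


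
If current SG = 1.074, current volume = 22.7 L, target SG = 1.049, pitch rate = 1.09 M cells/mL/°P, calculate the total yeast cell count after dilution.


V_w = V·((SG_c−1)/(SG_t−1)−1);  °P = 259 − 259/SG_t;  cells = rate·(V+V_w)·°P
V_w = 22.7·((1.074−1)/(1.049−1)−1) = 11.5816
V_final = 22.7 + 11.5816 = 34.2816
°P = 259 − 259/1.049 = 12.0982
cells = 1.09·34.2816·12.0982

452.0728 billion cells


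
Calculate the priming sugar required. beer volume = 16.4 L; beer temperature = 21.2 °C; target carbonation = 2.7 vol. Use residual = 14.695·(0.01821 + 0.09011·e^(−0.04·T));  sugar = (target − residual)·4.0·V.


residual = 14.695·(0.01821 + 0.09011·e^(−0.04·21.2)) = 0.8347
sugar = (2.7 − 0.8347)·4.0·16.4

122.3638 g


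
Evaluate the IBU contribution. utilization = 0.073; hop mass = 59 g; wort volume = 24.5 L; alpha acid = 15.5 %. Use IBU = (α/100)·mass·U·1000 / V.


IBU = (15.5/100)·59·0.073·1000 / 24.5

27.2484 IBU


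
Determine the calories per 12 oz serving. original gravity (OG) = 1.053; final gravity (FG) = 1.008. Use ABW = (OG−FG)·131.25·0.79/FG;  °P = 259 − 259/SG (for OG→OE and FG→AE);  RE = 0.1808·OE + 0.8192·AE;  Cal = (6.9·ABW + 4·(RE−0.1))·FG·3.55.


ABW = (1.053 − 1.008)·131.25·0.79/1.008 = 4.6289
OE = 259 − 259/1.053 = 13.0361 °P
AE = 259 − 259/1.008 = 2.0556 °P
RE = 0.1808·13.0361 + 0.8192·2.0556 = 4.0408 °P
Cal = (6.9·4.6289 + 4·(4.0408−0.1))·1.008·3.55

170.6997 kcal


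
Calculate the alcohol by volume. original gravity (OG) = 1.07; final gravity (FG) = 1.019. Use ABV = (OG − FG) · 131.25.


ABV = (1.07 − 1.019) · 131.25

6.6938 % ABV


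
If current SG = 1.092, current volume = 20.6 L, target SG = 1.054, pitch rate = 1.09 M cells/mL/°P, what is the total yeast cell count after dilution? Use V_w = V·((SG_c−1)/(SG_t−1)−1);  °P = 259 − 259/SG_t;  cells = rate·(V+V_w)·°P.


V_w = 20.6·((1.092−1)/(1.054−1)−1) = 14.4963
V_final = 20.6 + 14.4963 = 35.0963
°P = 259 − 259/1.054 = 13.2694
cells = 1.09·35.0963·13.2694

507.6223 billion cells


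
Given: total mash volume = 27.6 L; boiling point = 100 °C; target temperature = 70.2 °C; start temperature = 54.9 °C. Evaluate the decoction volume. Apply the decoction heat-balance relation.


V_dec = V_total·(T_target − T_start)/(T_boil − T_start)
V_dec = 27.6·(70.2 − 54.9)/(100 − 54.9)

9.3632 L


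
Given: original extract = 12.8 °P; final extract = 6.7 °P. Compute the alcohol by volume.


SG = 259/(259 − P);  ABV = (OG − FG)·131.25
OG = 259/(259 − 12.8) = 1.0520
FG = 259/(259 − 6.7) = 1.0266
ABV = (1.0520 − 1.0266)·131.25

3.3383 % ABV


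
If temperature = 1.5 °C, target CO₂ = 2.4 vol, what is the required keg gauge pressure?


psi = vols/(0.01821 + 0.09011·e^(−0.04·T)) − 14.695
psi = 2.4/(0.01821 + 0.09011·e^(−0.04·1.5)) − 14.695

8.5896 psi


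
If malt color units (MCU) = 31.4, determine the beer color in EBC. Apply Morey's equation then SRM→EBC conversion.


SRM = 1.4922·MCU^0.6859;  EBC = SRM·1.97
SRM = 1.4922·31.4^0.6859 = 15.8698
EBC = 15.8698·1.97

31.2635 EBC


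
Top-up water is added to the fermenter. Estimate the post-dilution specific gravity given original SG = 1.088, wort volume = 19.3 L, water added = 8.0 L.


SG_new = 1 + (SG_old − 1)·V_old/(V_old + V_water)
pts = (1.088 − 1)·1000·19.3/(19.3 + 8.0) = 62.2125
SG_new = 1 + 62.2125/1000

1.0622


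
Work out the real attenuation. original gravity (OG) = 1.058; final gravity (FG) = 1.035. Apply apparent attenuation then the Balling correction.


AA = (OG−FG)/(OG−1)·100;  RA = AA·0.8192
AA = (1.058 − 1.035)/(1.058 − 1)·100 = 39.6552
RA = 39.6552·0.8192

32.4855 %


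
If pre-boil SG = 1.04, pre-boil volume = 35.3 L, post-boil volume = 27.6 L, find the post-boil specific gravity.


SG_post = 1 + (SG_pre − 1)·V_pre/V_post
pts_pre = (1.04 − 1)·1000 = 40.0000
pts_post = 40.0000·35.3/27.6 = 51.1594
SG_post = 1 + 51.1594/1000

1.0512


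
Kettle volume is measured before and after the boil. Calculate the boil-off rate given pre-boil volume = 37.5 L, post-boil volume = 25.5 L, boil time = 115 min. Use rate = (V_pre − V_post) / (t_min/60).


rate = (37.5 − 25.5) / (115/60)

6.2609 L/hr


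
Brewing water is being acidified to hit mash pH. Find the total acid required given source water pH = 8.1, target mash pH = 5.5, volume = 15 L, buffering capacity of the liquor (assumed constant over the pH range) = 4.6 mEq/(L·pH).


acid = buffering capacity · (pH_source − pH_target) · V
acid = 4.6 · (8.1 − 5.5) · 15

179.4000 mEq


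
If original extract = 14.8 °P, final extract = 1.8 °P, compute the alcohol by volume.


SG = 259/(259 − P);  ABV = (OG − FG)·131.25
OG = 259/(259 − 14.8) = 1.0606
FG = 259/(259 − 1.8) = 1.0070
ABV = (1.0606 − 1.0070)·131.25

7.0360 % ABV


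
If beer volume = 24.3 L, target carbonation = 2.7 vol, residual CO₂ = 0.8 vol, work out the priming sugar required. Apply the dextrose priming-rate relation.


sugar = (target − residual)·4.0·V
sugar = (2.7 − 0.8)·4.0·24.3

184.6800 g


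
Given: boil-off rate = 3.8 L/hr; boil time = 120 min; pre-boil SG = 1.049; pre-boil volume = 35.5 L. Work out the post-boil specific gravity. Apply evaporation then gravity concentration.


V_post = V_pre − rate·(t/60);  SG_post = 1 + (SG_pre−1)·V_pre/V_post
V_post = 35.5 − 3.8·(120/60) = 27.9000
SG_post = 1 + (1.049 − 1)·35.5/27.9000

1.0623


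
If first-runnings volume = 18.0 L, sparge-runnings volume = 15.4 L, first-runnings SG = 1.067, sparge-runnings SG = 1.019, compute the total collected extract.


total = Σ (SG_i − 1)·1000·V_i
first = (1.067 − 1)·1000·18.0 = 1206.0000
sparge = (1.019 − 1)·1000·15.4 = 292.6000
total = 1206.0000 + 292.6000

1498.6000 gravity·L


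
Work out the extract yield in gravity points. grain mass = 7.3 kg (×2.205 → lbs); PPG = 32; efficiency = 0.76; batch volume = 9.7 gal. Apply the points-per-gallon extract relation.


points = lbs × PPG × eff / vol
lbs = 7.3 × 2.205 = 16.0965
points = 16.0965 × 32 × 0.76 / 9.7

40.3574 points


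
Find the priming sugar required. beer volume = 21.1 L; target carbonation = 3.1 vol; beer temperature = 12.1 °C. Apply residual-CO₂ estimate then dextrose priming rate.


residual = 14.695·(0.01821 + 0.09011·e^(−0.04·T));  sugar = (target − residual)·4.0·V
residual = 14.695·(0.01821 + 0.09011·e^(−0.04·12.1)) = 1.0837
sugar = (3.1 − 1.0837)·4.0·21.1

170.1760 g


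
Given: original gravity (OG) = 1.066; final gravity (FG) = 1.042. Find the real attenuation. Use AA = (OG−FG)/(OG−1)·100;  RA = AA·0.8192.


AA = (1.066 − 1.042)/(1.066 − 1)·100 = 36.3636
RA = 36.3636·0.8192

29.7891 %


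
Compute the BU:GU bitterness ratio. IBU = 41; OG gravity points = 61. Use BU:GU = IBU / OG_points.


BU:GU = 41 / 61

0.6721


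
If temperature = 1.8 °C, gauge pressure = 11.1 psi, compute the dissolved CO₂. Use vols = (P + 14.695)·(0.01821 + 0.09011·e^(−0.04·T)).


vols = (11.1 + 14.695)·(0.01821 + 0.09011·e^(−0.04·1.8))

2.6326 volumes


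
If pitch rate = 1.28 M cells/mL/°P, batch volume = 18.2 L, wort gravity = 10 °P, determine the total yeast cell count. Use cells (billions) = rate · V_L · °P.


cells = 1.28 · 18.2 · 10

232.9600 billion cells


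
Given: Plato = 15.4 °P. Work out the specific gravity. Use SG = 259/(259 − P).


SG = 259/(259 − 15.4)

1.0632


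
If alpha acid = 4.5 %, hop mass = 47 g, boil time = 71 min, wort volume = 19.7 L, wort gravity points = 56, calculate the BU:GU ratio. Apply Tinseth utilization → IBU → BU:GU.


U = 1.65·0.000125^(GP/1000)·(1−e^(−0.04t))/4.15;  IBU = (α/100)·m·U·1000/V;  BU:GU = IBU/GP
U = 1.65·0.000125^(56/1000)·(1−e^(−0.04·71))/4.15 = 0.2263
IBU = (4.5/100)·47·0.2263·1000/19.7 = 24.2975
BU:GU = 24.2975/56

0.4339


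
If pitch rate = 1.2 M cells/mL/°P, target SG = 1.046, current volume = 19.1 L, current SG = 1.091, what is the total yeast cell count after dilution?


V_w = V·((SG_c−1)/(SG_t−1)−1);  °P = 259 − 259/SG_t;  cells = rate·(V+V_w)·°P
V_w = 19.1·((1.091−1)/(1.046−1)−1) = 18.6848
V_final = 19.1 + 18.6848 = 37.7848
°P = 259 − 259/1.046 = 11.3901
cells = 1.2·37.7848·11.3901

516.4450 billion cells


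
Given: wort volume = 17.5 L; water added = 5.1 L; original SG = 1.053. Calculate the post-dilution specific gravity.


SG_new = 1 + (SG_old − 1)·V_old/(V_old + V_water)
pts = (1.053 − 1)·1000·17.5/(17.5 + 5.1) = 41.0398
SG_new = 1 + 41.0398/1000

1.0410


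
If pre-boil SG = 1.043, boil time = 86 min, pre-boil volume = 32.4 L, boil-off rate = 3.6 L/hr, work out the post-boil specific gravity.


V_post = V_pre − rate·(t/60);  SG_post = 1 + (SG_pre−1)·V_pre/V_post
V_post = 32.4 − 3.6·(86/60) = 27.2400
SG_post = 1 + (1.043 − 1)·32.4/27.2400

1.0511


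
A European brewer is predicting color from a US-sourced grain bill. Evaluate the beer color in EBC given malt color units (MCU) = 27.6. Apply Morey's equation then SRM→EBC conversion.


SRM = 1.4922·MCU^0.6859;  EBC = SRM·1.97
SRM = 1.4922·27.6^0.6859 = 14.5260
EBC = 14.5260·1.97

28.6163 EBC


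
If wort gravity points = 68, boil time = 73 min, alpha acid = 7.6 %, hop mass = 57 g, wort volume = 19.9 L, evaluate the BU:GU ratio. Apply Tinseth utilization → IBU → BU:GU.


U = 1.65·0.000125^(GP/1000)·(1−e^(−0.04t))/4.15;  IBU = (α/100)·m·U·1000/V;  BU:GU = IBU/GP
U = 1.65·0.000125^(68/1000)·(1−e^(−0.04·73))/4.15 = 0.2041
IBU = (7.6/100)·57·0.2041·1000/19.9 = 44.4409
BU:GU = 44.4409/68

0.6535


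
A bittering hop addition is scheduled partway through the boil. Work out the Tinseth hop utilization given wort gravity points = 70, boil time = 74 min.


U = 1.65·0.000125^(GP/1000) · (1 − e^(−0.04·t))/4.15
bigness = 1.65·0.000125^(70/1000) = 0.8796
boil_factor = (1 − e^(−0.04·74))/4.15 = 0.2285
U = 0.8796 · 0.2285

0.2010


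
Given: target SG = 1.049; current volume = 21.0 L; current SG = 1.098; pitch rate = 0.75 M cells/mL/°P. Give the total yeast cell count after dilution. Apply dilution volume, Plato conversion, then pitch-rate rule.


V_w = V·((SG_c−1)/(SG_t−1)−1);  °P = 259 − 259/SG_t;  cells = rate·(V+V_w)·°P
V_w = 21.0·((1.098−1)/(1.049−1)−1) = 21.0000
V_final = 21.0 + 21.0000 = 42.0000
°P = 259 − 259/1.049 = 12.0982
cells = 0.75·42.0000·12.0982

381.0929 billion cells


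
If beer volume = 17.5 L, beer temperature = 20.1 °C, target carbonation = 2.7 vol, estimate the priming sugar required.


residual = 14.695·(0.01821 + 0.09011·e^(−0.04·T));  sugar = (target − residual)·4.0·V
residual = 14.695·(0.01821 + 0.09011·e^(−0.04·20.1)) = 0.8602
sugar = (2.7 − 0.8602)·4.0·17.5

128.7855 g


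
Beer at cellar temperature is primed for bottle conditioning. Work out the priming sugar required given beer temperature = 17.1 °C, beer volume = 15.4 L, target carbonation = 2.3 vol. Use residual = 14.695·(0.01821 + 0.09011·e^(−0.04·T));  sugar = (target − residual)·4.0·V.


residual = 14.695·(0.01821 + 0.09011·e^(−0.04·17.1)) = 0.9358
sugar = (2.3 − 0.9358)·4.0·15.4

84.0370 g


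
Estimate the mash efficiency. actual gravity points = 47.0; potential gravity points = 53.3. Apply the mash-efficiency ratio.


efficiency = actual / potential × 100
efficiency = 47.0 / 53.3 × 100

88.1801 %


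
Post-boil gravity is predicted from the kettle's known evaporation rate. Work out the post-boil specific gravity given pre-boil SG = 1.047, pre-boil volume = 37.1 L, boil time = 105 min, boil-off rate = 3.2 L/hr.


V_post = V_pre − rate·(t/60);  SG_post = 1 + (SG_pre−1)·V_pre/V_post
V_post = 37.1 − 3.2·(105/60) = 31.5000
SG_post = 1 + (1.047 − 1)·37.1/31.5000

1.0554


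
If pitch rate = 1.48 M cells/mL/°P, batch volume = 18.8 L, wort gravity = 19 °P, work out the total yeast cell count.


cells (billions) = rate · V_L · °P
cells = 1.48 · 18.8 · 19

528.6560 billion cells


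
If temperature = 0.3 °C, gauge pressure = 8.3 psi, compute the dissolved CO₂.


vols = (P + 14.695)·(0.01821 + 0.09011·e^(−0.04·T))
vols = (8.3 + 14.695)·(0.01821 + 0.09011·e^(−0.04·0.3))

2.4661 volumes


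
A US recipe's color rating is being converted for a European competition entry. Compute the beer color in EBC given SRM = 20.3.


EBC = SRM · 1.97
EBC = 20.3 · 1.97

39.9910 EBC


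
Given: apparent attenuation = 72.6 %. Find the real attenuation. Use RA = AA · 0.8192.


RA = 72.6 · 0.8192

59.4739 %


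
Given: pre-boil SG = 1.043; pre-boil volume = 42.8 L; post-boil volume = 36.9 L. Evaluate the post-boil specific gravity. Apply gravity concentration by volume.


SG_post = 1 + (SG_pre − 1)·V_pre/V_post
pts_pre = (1.043 − 1)·1000 = 43.0000
pts_post = 43.0000·42.8/36.9 = 49.8753
SG_post = 1 + 49.8753/1000

1.0499


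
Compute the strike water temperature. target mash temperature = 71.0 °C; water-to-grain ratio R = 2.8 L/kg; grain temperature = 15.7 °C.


T_strike = (0.41/R)·(T_mash − T_grain) + T_mash
T_strike = (0.41/2.8)·(71.0 − 15.7) + 71.0

79.0975 °C


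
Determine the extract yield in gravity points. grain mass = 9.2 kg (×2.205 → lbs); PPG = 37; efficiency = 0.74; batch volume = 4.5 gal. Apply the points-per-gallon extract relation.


points = lbs × PPG × eff / vol
lbs = 9.2 × 2.205 = 20.2860
points = 20.2860 × 37 × 0.74 / 4.5

123.4290 points


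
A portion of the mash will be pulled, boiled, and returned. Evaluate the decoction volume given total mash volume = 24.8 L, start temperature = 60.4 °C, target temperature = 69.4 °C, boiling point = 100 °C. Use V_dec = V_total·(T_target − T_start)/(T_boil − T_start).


V_dec = 24.8·(69.4 − 60.4)/(100 − 60.4)

5.6364 L


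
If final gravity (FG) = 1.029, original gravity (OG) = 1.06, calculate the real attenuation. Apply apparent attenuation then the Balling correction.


AA = (OG−FG)/(OG−1)·100;  RA = AA·0.8192
AA = (1.06 − 1.029)/(1.06 − 1)·100 = 51.6667
RA = 51.6667·0.8192

42.3253 %


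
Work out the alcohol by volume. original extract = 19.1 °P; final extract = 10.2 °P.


SG = 259/(259 − P);  ABV = (OG − FG)·131.25
OG = 259/(259 − 19.1) = 1.0796
FG = 259/(259 − 10.2) = 1.0410
ABV = (1.0796 − 1.0410)·131.25

5.0688 % ABV


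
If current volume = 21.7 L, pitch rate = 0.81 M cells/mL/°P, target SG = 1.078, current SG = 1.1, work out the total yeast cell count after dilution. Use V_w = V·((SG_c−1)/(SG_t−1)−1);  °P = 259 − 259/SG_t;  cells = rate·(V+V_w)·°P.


V_w = 21.7·((1.1−1)/(1.078−1)−1) = 6.1205
V_final = 21.7 + 6.1205 = 27.8205
°P = 259 − 259/1.078 = 18.7403
cells = 0.81·27.8205·18.7403

422.3045 billion cells


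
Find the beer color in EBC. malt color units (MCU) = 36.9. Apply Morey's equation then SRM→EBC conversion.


SRM = 1.4922·MCU^0.6859;  EBC = SRM·1.97
SRM = 1.4922·36.9^0.6859 = 17.7276
EBC = 17.7276·1.97

34.9234 EBC


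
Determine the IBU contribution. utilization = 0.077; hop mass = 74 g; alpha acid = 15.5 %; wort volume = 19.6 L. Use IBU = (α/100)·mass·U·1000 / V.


IBU = (15.5/100)·74·0.077·1000 / 19.6

45.0607 IBU


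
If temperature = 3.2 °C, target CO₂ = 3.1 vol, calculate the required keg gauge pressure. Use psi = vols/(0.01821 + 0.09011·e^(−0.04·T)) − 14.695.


psi = 3.1/(0.01821 + 0.09011·e^(−0.04·3.2)) − 14.695

17.1020 psi


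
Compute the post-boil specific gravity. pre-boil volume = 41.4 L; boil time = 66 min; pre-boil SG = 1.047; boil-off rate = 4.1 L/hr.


V_post = V_pre − rate·(t/60);  SG_post = 1 + (SG_pre−1)·V_pre/V_post
V_post = 41.4 − 4.1·(66/60) = 36.8900
SG_post = 1 + (1.047 − 1)·41.4/36.8900

1.0527


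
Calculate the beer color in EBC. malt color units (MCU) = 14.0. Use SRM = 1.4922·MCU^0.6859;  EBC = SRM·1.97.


SRM = 1.4922·14.0^0.6859 = 9.1192
EBC = 9.1192·1.97

17.9648 EBC


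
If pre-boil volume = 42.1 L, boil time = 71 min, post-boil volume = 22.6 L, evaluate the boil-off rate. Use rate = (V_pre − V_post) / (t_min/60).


rate = (42.1 − 22.6) / (71/60)

16.4789 L/hr


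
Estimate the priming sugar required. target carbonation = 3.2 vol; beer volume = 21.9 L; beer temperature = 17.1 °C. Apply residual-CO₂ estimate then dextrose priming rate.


residual = 14.695·(0.01821 + 0.09011·e^(−0.04·T));  sugar = (target − residual)·4.0·V
residual = 14.695·(0.01821 + 0.09011·e^(−0.04·17.1)) = 0.9358
sugar = (3.2 − 0.9358)·4.0·21.9

198.3471 g


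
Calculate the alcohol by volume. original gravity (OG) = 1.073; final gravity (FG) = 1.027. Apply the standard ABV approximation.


ABV = (OG − FG) · 131.25
ABV = (1.073 − 1.027) · 131.25

6.0375 % ABV


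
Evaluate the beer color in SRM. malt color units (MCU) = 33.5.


SRM = 1.4922 · MCU^0.6859
SRM = 1.4922 · 33.5^0.6859

16.5903 SRM


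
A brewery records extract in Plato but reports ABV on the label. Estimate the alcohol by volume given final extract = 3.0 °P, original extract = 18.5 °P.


SG = 259/(259 − P);  ABV = (OG − FG)·131.25
OG = 259/(259 − 18.5) = 1.0769
FG = 259/(259 − 3.0) = 1.0117
ABV = (1.0769 − 1.0117)·131.25

8.5581 % ABV


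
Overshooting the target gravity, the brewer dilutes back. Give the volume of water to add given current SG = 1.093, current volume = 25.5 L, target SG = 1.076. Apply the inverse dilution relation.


V_water = V·((SG_curr − 1)/(SG_target − 1) − 1)
V_water = 25.5·((1.093 − 1)/(1.076 − 1) − 1)

5.7039 L


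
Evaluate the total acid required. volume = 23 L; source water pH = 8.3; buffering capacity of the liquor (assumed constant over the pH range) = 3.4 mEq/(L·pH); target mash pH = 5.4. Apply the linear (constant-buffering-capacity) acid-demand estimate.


acid = buffering capacity · (pH_source − pH_target) · V
acid = 3.4 · (8.3 − 5.4) · 23

226.7800 mEq


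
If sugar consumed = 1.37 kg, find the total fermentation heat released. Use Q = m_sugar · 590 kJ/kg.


Q = 1.37 · 590

808.3000 kJ


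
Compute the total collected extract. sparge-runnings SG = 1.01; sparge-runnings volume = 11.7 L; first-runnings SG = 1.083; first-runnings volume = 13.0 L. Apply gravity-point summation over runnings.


total = Σ (SG_i − 1)·1000·V_i
first = (1.083 − 1)·1000·13.0 = 1079.0000
sparge = (1.01 − 1)·1000·11.7 = 117.0000
total = 1079.0000 + 117.0000

1196.0000 gravity·L


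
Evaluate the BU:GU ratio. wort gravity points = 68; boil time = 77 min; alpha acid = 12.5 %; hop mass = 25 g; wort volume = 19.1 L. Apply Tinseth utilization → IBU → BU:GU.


U = 1.65·0.000125^(GP/1000)·(1−e^(−0.04t))/4.15;  IBU = (α/100)·m·U·1000/V;  BU:GU = IBU/GP
U = 1.65·0.000125^(68/1000)·(1−e^(−0.04·77))/4.15 = 0.2059
IBU = (12.5/100)·25·0.2059·1000/19.1 = 33.6829
BU:GU = 33.6829/68

0.4953


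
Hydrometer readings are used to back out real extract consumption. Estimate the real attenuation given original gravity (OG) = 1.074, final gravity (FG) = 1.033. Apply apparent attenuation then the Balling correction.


AA = (OG−FG)/(OG−1)·100;  RA = AA·0.8192
AA = (1.074 − 1.033)/(1.074 − 1)·100 = 55.4054
RA = 55.4054·0.8192

45.3881 %


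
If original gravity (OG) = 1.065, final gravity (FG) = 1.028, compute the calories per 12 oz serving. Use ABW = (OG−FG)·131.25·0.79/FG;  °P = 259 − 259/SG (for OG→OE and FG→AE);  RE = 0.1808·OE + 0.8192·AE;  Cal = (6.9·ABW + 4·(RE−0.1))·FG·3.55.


ABW = (1.065 − 1.028)·131.25·0.79/1.028 = 3.7319
OE = 259 − 259/1.065 = 15.8075 °P
AE = 259 − 259/1.028 = 7.0545 °P
RE = 0.1808·15.8075 + 0.8192·7.0545 = 8.6370 °P
Cal = (6.9·3.7319 + 4·(8.6370−0.1))·1.028·3.55

218.5936 kcal


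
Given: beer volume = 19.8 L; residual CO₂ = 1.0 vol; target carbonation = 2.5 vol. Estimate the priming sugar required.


sugar = (target − residual)·4.0·V
sugar = (2.5 − 1.0)·4.0·19.8

118.8000 g


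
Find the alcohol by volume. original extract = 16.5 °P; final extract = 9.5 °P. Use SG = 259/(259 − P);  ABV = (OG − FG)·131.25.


OG = 259/(259 − 16.5) = 1.0680
FG = 259/(259 − 9.5) = 1.0381
ABV = (1.0680 − 1.0381)·131.25

3.9329 % ABV


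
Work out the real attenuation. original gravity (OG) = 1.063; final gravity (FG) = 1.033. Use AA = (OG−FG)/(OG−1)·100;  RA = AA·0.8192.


AA = (1.063 − 1.033)/(1.063 − 1)·100 = 47.6190
RA = 47.6190·0.8192

39.0095 %


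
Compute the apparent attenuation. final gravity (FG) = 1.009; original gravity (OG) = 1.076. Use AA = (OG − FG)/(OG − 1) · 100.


AA = (1.076 − 1.009)/(1.076 − 1) · 100

88.1579 %


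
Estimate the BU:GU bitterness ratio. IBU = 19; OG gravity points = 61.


BU:GU = IBU / OG_points
BU:GU = 19 / 61

0.3115


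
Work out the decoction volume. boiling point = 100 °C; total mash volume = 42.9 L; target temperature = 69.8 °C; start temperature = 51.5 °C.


V_dec = V_total·(T_target − T_start)/(T_boil − T_start)
V_dec = 42.9·(69.8 − 51.5)/(100 − 51.5)

16.1870 L


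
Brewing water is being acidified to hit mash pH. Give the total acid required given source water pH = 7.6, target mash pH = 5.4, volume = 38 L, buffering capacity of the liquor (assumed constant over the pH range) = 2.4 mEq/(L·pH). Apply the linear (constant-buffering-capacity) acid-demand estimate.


acid = buffering capacity · (pH_source − pH_target) · V
acid = 2.4 · (7.6 − 5.4) · 38

200.6400 mEq


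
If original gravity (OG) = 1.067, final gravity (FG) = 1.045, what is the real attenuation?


AA = (OG−FG)/(OG−1)·100;  RA = AA·0.8192
AA = (1.067 − 1.045)/(1.067 − 1)·100 = 32.8358
RA = 32.8358·0.8192

26.8991 %


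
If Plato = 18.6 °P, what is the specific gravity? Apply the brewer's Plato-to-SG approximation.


SG = 259/(259 − P)
SG = 259/(259 − 18.6)

1.0774


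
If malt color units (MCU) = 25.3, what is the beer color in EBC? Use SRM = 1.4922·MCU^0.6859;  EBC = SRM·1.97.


SRM = 1.4922·25.3^0.6859 = 13.6845
EBC = 13.6845·1.97

26.9584 EBC


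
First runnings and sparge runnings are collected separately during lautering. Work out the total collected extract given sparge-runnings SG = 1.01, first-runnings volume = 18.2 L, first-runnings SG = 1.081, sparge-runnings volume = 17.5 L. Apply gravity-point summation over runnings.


total = Σ (SG_i − 1)·1000·V_i
first = (1.081 − 1)·1000·18.2 = 1474.2000
sparge = (1.01 − 1)·1000·17.5 = 175.0000
total = 1474.2000 + 175.0000

1649.2000 gravity·L


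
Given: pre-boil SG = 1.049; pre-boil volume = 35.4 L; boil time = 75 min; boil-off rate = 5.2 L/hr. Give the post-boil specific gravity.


V_post = V_pre − rate·(t/60);  SG_post = 1 + (SG_pre−1)·V_pre/V_post
V_post = 35.4 − 5.2·(75/60) = 28.9000
SG_post = 1 + (1.049 − 1)·35.4/28.9000

1.0600


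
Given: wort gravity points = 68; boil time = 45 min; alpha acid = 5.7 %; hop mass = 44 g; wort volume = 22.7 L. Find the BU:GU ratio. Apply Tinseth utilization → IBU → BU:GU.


U = 1.65·0.000125^(GP/1000)·(1−e^(−0.04t))/4.15;  IBU = (α/100)·m·U·1000/V;  BU:GU = IBU/GP
U = 1.65·0.000125^(68/1000)·(1−e^(−0.04·45))/4.15 = 0.1801
IBU = (5.7/100)·44·0.1801·1000/22.7 = 19.9002
BU:GU = 19.9002/68

0.2927


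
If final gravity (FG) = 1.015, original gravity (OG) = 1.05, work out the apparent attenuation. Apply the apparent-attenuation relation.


AA = (OG − FG)/(OG − 1) · 100
AA = (1.05 − 1.015)/(1.05 − 1) · 100

70.0000 %


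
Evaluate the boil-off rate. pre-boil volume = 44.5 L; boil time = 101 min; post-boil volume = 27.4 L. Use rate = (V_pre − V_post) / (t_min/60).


rate = (44.5 − 27.4) / (101/60)

10.1584 L/hr


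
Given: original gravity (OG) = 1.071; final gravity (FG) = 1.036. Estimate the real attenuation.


AA = (OG−FG)/(OG−1)·100;  RA = AA·0.8192
AA = (1.071 − 1.036)/(1.071 − 1)·100 = 49.2958
RA = 49.2958·0.8192

40.3831 %


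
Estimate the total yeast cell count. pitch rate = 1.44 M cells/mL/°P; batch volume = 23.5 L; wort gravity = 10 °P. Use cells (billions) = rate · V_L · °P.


cells = 1.44 · 23.5 · 10

338.4000 billion cells


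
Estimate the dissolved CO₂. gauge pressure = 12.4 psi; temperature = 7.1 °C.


vols = (P + 14.695)·(0.01821 + 0.09011·e^(−0.04·T))
vols = (12.4 + 14.695)·(0.01821 + 0.09011·e^(−0.04·7.1))

2.3313 volumes


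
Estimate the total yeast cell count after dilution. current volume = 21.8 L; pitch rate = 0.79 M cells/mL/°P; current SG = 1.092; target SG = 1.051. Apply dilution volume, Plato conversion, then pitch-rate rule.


V_w = V·((SG_c−1)/(SG_t−1)−1);  °P = 259 − 259/SG_t;  cells = rate·(V+V_w)·°P
V_w = 21.8·((1.092−1)/(1.051−1)−1) = 17.5255
V_final = 21.8 + 17.5255 = 39.3255
°P = 259 − 259/1.051 = 12.5680
cells = 0.79·39.3255·12.5680

390.4527 billion cells


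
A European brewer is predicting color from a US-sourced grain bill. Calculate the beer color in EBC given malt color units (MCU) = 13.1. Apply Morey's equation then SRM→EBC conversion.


SRM = 1.4922·MCU^0.6859;  EBC = SRM·1.97
SRM = 1.4922·13.1^0.6859 = 8.7129
EBC = 8.7129·1.97

17.1644 EBC


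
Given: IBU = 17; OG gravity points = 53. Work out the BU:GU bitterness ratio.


BU:GU = IBU / OG_points
BU:GU = 17 / 53

0.3208


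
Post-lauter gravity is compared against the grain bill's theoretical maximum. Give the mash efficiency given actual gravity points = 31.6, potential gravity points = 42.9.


efficiency = actual / potential × 100
efficiency = 31.6 / 42.9 × 100

73.6597 %


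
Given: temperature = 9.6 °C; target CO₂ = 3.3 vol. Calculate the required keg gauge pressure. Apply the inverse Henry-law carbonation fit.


psi = vols/(0.01821 + 0.09011·e^(−0.04·T)) − 14.695
psi = 3.3/(0.01821 + 0.09011·e^(−0.04·9.6)) − 14.695

26.7692 psi


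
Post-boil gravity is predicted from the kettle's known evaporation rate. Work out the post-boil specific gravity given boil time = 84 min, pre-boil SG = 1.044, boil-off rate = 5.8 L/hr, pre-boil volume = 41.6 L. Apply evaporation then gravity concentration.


V_post = V_pre − rate·(t/60);  SG_post = 1 + (SG_pre−1)·V_pre/V_post
V_post = 41.6 − 5.8·(84/60) = 33.4800
SG_post = 1 + (1.044 − 1)·41.6/33.4800

1.0547


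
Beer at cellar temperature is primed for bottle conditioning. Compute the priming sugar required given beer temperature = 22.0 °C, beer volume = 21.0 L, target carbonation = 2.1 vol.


residual = 14.695·(0.01821 + 0.09011·e^(−0.04·T));  sugar = (target − residual)·4.0·V
residual = 14.695·(0.01821 + 0.09011·e^(−0.04·22.0)) = 0.8168
sugar = (2.1 − 0.8168)·4.0·21.0

107.7856 g


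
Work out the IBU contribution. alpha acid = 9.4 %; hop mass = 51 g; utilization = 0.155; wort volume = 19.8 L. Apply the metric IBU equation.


IBU = (α/100)·mass·U·1000 / V
IBU = (9.4/100)·51·0.155·1000 / 19.8

37.5288 IBU


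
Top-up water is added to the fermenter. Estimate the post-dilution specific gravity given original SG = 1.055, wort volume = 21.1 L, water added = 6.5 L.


SG_new = 1 + (SG_old − 1)·V_old/(V_old + V_water)
pts = (1.055 − 1)·1000·21.1/(21.1 + 6.5) = 42.0471
SG_new = 1 + 42.0471/1000

1.0420


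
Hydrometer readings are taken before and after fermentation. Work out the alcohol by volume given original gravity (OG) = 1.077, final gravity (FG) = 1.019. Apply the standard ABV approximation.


ABV = (OG − FG) · 131.25
ABV = (1.077 − 1.019) · 131.25

7.6125 % ABV


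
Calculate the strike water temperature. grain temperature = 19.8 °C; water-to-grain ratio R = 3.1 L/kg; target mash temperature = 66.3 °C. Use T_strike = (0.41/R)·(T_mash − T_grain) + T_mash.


T_strike = (0.41/3.1)·(66.3 − 19.8) + 66.3

72.4500 °C


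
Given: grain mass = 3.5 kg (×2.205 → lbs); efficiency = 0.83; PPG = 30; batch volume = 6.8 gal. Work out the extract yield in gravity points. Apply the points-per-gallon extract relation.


points = lbs × PPG × eff / vol
lbs = 3.5 × 2.205 = 7.7175
points = 7.7175 × 30 × 0.83 / 6.8

28.2597 points


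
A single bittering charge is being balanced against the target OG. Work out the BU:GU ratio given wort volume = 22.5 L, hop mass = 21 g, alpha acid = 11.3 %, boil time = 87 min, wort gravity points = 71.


U = 1.65·0.000125^(GP/1000)·(1−e^(−0.04t))/4.15;  IBU = (α/100)·m·U·1000/V;  BU:GU = IBU/GP
U = 1.65·0.000125^(71/1000)·(1−e^(−0.04·87))/4.15 = 0.2036
IBU = (11.3/100)·21·0.2036·1000/22.5 = 21.4705
BU:GU = 21.4705/71

0.3024


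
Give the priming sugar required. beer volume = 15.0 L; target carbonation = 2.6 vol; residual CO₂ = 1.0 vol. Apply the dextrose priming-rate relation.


sugar = (target − residual)·4.0·V
sugar = (2.6 − 1.0)·4.0·15.0

96.0000 g


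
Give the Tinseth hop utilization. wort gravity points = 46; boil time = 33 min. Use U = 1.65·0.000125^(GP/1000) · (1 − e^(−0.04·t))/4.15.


bigness = 1.65·0.000125^(46/1000) = 1.0913
boil_factor = (1 − e^(−0.04·33))/4.15 = 0.1766
U = 1.0913 · 0.1766

0.1927


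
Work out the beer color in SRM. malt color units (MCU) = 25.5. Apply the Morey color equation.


SRM = 1.4922 · MCU^0.6859
SRM = 1.4922 · 25.5^0.6859

13.7586 SRM


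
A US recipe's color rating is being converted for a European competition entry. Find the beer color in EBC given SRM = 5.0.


EBC = SRM · 1.97
EBC = 5.0 · 1.97

9.8500 EBC


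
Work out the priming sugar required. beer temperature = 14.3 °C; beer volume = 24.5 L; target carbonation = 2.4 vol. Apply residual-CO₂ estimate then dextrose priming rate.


residual = 14.695·(0.01821 + 0.09011·e^(−0.04·T));  sugar = (target − residual)·4.0·V
residual = 14.695·(0.01821 + 0.09011·e^(−0.04·14.3)) = 1.0149
sugar = (2.4 − 1.0149)·4.0·24.5

135.7349 g


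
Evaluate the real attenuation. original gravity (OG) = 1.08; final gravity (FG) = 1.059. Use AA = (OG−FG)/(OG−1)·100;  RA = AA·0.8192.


AA = (1.08 − 1.059)/(1.08 − 1)·100 = 26.2500
RA = 26.2500·0.8192

21.5040 %


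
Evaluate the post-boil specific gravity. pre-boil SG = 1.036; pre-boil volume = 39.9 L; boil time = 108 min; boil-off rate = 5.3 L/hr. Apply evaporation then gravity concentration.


V_post = V_pre − rate·(t/60);  SG_post = 1 + (SG_pre−1)·V_pre/V_post
V_post = 39.9 − 5.3·(108/60) = 30.3600
SG_post = 1 + (1.036 − 1)·39.9/30.3600

1.0473


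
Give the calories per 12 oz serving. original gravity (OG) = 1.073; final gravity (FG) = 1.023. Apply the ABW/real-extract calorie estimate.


ABW = (OG−FG)·131.25·0.79/FG;  °P = 259 − 259/SG (for OG→OE and FG→AE);  RE = 0.1808·OE + 0.8192·AE;  Cal = (6.9·ABW + 4·(RE−0.1))·FG·3.55
ABW = (1.073 − 1.023)·131.25·0.79/1.023 = 5.0678
OE = 259 − 259/1.073 = 17.6207 °P
AE = 259 − 259/1.023 = 5.8231 °P
RE = 0.1808·17.6207 + 0.8192·5.8231 = 7.9561 °P
Cal = (6.9·5.0678 + 4·(7.9561−0.1))·1.023·3.55

241.1134 kcal


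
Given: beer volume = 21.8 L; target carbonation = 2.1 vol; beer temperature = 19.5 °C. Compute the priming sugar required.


residual = 14.695·(0.01821 + 0.09011·e^(−0.04·T));  sugar = (target − residual)·4.0·V
residual = 14.695·(0.01821 + 0.09011·e^(−0.04·19.5)) = 0.8746
sugar = (2.1 − 0.8746)·4.0·21.8

106.8547 g


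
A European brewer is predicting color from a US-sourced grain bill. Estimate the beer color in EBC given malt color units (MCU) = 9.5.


SRM = 1.4922·MCU^0.6859;  EBC = SRM·1.97
SRM = 1.4922·9.5^0.6859 = 6.9895
EBC = 6.9895·1.97

13.7694 EBC


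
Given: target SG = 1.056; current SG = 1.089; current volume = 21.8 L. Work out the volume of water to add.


V_water = V·((SG_curr − 1)/(SG_target − 1) − 1)
V_water = 21.8·((1.089 − 1)/(1.056 − 1) − 1)

12.8464 L


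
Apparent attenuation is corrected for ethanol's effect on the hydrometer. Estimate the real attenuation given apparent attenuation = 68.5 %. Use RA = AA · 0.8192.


RA = 68.5 · 0.8192

56.1152 %


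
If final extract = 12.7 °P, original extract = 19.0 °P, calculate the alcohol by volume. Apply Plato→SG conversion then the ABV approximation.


SG = 259/(259 − P);  ABV = (OG − FG)·131.25
OG = 259/(259 − 19.0) = 1.0792
FG = 259/(259 − 12.7) = 1.0516
ABV = (1.0792 − 1.0516)·131.25

3.6230 % ABV


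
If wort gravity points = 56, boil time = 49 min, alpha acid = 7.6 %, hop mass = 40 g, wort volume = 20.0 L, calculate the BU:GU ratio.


U = 1.65·0.000125^(GP/1000)·(1−e^(−0.04t))/4.15;  IBU = (α/100)·m·U·1000/V;  BU:GU = IBU/GP
U = 1.65·0.000125^(56/1000)·(1−e^(−0.04·49))/4.15 = 0.2065
IBU = (7.6/100)·40·0.2065·1000/20.0 = 31.3885
BU:GU = 31.3885/56

0.5605


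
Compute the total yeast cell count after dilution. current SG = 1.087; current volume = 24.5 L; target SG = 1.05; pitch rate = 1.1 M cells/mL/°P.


V_w = V·((SG_c−1)/(SG_t−1)−1);  °P = 259 − 259/SG_t;  cells = rate·(V+V_w)·°P
V_w = 24.5·((1.087−1)/(1.05−1)−1) = 18.1300
V_final = 24.5 + 18.1300 = 42.6300
°P = 259 − 259/1.05 = 12.3333
cells = 1.1·42.6300·12.3333

578.3470 billion cells


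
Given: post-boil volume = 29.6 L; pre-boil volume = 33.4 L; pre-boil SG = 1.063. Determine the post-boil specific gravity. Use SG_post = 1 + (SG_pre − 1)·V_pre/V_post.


pts_pre = (1.063 − 1)·1000 = 63.0000
pts_post = 63.0000·33.4/29.6 = 71.0878
SG_post = 1 + 71.0878/1000

1.0711


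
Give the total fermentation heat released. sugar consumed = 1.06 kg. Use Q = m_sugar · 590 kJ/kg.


Q = 1.06 · 590

625.4000 kJ


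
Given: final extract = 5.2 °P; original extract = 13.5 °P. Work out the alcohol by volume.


SG = 259/(259 − P);  ABV = (OG − FG)·131.25
OG = 259/(259 − 13.5) = 1.0550
FG = 259/(259 − 5.2) = 1.0205
ABV = (1.0550 − 1.0205)·131.25

4.5283 % ABV
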